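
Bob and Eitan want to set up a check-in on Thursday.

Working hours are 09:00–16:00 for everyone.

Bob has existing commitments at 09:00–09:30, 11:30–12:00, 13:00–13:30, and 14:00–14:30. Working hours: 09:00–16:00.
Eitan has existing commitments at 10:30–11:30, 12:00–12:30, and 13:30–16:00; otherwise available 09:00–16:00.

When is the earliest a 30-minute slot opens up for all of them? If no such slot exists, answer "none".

09:30

Bob free within 09:00–16:00: 09:30–11:30, 12:00–13:00, 13:30–14:00, 14:30–16:00.
Eitan free within 09:00–16:00: 09:00–10:30, 11:30–12:00, 12:30–13:30.
Bob ∩ Eitan: 09:30–10:30, 12:30–13:00.
Windows ≥ 30 min: 09:30–10:30, 12:30–13:00.
Earliest such window starts at 09:30.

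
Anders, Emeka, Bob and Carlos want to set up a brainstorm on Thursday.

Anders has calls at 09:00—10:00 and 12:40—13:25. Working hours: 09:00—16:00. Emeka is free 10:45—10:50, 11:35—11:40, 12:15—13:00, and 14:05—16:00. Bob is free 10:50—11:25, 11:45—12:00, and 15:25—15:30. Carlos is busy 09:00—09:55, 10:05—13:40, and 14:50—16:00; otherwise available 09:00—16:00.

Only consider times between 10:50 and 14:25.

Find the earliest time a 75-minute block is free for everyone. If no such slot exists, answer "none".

none

Anders free within 09:00–16:00: 10:00–12:40, 13:25–16:00.
Carlos free within 09:00–16:00: 09:55–10:05, 13:40–14:50.
Anders ∩ Emeka: 10:45–10:50, 11:35–11:40, 12:15–12:40, 14:05–16:00.
Anders ∩ Emeka ∩ Bob: 15:25–15:30.
Anders ∩ Emeka ∩ Bob ∩ Carlos: (none).
Restricted to 10:50–14:25: (none).
Windows ≥ 75 min: (none).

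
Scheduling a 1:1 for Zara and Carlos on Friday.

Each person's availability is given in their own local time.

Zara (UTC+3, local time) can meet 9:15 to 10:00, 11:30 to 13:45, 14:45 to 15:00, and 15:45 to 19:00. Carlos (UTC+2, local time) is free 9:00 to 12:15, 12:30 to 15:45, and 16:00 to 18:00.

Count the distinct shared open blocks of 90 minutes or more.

Zara → UTC: 06:15–07:00, 08:30–10:45, 11:45–12:00, 12:45–16:00.
Carlos → UTC: 07:00–10:15, 10:30–13:45, 14:00–16:00.
Zara ∩ Carlos: 08:30–10:15, 10:30–10:45, 11:45–12:00, 12:45–13:45, 14:00–16:00.
Windows ≥ 90 min: 08:30–10:15, 14:00–16:00.
That's 2 windows.

2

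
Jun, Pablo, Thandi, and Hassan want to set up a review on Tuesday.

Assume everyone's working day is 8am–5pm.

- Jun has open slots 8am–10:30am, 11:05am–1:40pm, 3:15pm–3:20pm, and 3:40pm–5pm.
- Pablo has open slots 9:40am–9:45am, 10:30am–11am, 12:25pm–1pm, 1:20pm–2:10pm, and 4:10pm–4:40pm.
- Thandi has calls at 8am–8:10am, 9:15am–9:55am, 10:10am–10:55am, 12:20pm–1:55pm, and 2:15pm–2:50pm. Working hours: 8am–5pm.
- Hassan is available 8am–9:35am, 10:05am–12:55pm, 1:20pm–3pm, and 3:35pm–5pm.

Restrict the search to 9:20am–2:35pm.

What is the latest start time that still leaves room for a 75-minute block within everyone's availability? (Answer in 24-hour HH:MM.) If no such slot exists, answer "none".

none

Thandi free within 08:00–17:00: 08:10–09:15, 09:55–10:10, 10:55–12:20, 13:55–14:15, 14:50–17:00.
Jun ∩ Pablo: 09:40–09:45, 12:25–13:00, 13:20–13:40, 16:10–16:40.
Jun ∩ Pablo ∩ Thandi: 16:10–16:40.
Jun ∩ Pablo ∩ Thandi ∩ Hassan: 16:10–16:40.
Restricted to 09:20–14:35: (none).
Windows ≥ 75 min: (none).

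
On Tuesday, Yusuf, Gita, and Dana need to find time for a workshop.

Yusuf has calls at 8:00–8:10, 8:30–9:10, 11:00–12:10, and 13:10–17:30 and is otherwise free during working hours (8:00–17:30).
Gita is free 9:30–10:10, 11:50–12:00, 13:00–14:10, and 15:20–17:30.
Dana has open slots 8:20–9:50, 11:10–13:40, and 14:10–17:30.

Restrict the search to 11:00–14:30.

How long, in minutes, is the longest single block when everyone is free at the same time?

10 minutes

Yusuf free within 08:00–17:30: 08:10–08:30, 09:10–11:00, 12:10–13:10.
Yusuf ∩ Gita: 09:30–10:10, 13:00–13:10.
Yusuf ∩ Gita ∩ Dana: 09:30–09:50, 13:00–13:10.
Restricted to 11:00–14:30: 13:00–13:10.
Single common window of 10 minutes.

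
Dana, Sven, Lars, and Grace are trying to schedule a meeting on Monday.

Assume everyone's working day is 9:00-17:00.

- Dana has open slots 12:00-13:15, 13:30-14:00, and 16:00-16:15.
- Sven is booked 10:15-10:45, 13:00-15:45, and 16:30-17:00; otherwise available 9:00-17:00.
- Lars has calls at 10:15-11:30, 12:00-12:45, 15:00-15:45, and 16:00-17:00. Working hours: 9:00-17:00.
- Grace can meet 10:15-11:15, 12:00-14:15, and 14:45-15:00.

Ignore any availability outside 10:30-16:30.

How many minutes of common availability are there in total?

15 minutes

Sven free within 09:00–17:00: 09:00–10:15, 10:45–13:00, 15:45–16:30.
Lars free within 09:00–17:00: 09:00–10:15, 11:30–12:00, 12:45–15:00, 15:45–16:00.
Dana ∩ Sven: 12:00–13:00, 16:00–16:15.
Dana ∩ Sven ∩ Lars: 12:45–13:00.
Dana ∩ Sven ∩ Lars ∩ Grace: 12:45–13:00.
Restricted to 10:30–16:30: 12:45–13:00.
Total common minutes: 15.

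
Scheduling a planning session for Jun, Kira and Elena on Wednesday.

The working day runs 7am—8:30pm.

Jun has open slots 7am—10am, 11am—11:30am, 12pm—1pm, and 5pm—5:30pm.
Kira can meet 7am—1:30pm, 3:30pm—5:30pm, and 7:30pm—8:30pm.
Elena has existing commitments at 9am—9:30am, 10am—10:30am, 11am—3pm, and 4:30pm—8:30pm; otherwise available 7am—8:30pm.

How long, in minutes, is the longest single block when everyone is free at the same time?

Elena free within 07:00–20:30: 07:00–09:00, 09:30–10:00, 10:30–11:00, 15:00–16:30.
Jun ∩ Kira: 07:00–10:00, 11:00–11:30, 12:00–13:00, 17:00–17:30.
Jun ∩ Kira ∩ Elena: 07:00–09:00, 09:30–10:00.
Common window lengths: 120, 30 min; longest is 120.

120 minutes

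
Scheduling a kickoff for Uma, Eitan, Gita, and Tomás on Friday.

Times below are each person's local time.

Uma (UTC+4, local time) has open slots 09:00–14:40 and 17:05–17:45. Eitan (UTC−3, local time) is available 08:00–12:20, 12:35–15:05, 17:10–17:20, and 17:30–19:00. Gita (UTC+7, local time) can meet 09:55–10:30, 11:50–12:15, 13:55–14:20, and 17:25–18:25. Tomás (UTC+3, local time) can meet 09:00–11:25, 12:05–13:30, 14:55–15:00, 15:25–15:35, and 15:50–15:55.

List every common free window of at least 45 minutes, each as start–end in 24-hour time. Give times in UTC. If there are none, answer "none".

none

Uma → UTC: 05:00–10:40, 13:05–13:45.
Eitan → UTC: 11:00–15:20, 15:35–18:05, 20:10–20:20, 20:30–22:00.
Gita → UTC: 02:55–03:30, 04:50–05:15, 06:55–07:20, 10:25–11:25.
Tomás → UTC: 06:00–08:25, 09:05–10:30, 11:55–12:00, 12:25–12:35, 12:50–12:55.
Uma ∩ Eitan: 13:05–13:45.
Uma ∩ Eitan ∩ Gita: (none).
Uma ∩ Eitan ∩ Gita ∩ Tomás: (none).
Windows ≥ 45 min: (none).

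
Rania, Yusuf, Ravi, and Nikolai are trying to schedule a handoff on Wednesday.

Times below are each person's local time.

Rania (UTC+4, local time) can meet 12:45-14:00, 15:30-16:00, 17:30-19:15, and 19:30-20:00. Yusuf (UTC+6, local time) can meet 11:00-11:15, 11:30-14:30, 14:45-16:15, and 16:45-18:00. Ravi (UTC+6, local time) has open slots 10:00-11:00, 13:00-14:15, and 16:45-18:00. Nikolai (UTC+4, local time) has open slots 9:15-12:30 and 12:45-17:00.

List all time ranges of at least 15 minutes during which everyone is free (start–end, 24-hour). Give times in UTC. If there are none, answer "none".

11:30–12:00

Rania → UTC: 08:45–10:00, 11:30–12:00, 13:30–15:15, 15:30–16:00.
Yusuf → UTC: 05:00–05:15, 05:30–08:30, 08:45–10:15, 10:45–12:00.
Ravi → UTC: 04:00–05:00, 07:00–08:15, 10:45–12:00.
Nikolai → UTC: 05:15–08:30, 08:45–13:00.
Rania ∩ Yusuf: 08:45–10:00, 11:30–12:00.
Rania ∩ Yusuf ∩ Ravi: 11:30–12:00.
Rania ∩ Yusuf ∩ Ravi ∩ Nikolai: 11:30–12:00.
Windows ≥ 15 min: 11:30–12:00.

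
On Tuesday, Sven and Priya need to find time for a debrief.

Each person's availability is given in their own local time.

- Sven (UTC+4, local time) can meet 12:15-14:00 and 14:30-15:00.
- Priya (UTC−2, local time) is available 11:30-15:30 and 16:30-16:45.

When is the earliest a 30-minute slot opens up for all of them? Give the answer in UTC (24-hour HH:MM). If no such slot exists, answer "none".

Sven → UTC: 08:15–10:00, 10:30–11:00.
Priya → UTC: 13:30–17:30, 18:30–18:45.
Sven ∩ Priya: (none).
Windows ≥ 30 min: (none).

none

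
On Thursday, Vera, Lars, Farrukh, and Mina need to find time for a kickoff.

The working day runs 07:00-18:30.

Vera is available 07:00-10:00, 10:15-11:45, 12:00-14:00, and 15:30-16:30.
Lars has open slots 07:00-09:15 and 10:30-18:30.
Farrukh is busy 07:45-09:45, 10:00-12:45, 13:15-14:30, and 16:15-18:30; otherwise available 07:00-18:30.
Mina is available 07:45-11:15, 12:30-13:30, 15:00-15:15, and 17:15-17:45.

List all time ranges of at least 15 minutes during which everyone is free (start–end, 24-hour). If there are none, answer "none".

12:45–13:15

Farrukh free within 07:00–18:30: 07:00–07:45, 09:45–10:00, 12:45–13:15, 14:30–16:15.
Vera ∩ Lars: 07:00–09:15, 10:30–11:45, 12:00–14:00, 15:30–16:30.
Vera ∩ Lars ∩ Farrukh: 07:00–07:45, 12:45–13:15, 15:30–16:15.
Vera ∩ Lars ∩ Farrukh ∩ Mina: 12:45–13:15.
Windows ≥ 15 min: 12:45–13:15.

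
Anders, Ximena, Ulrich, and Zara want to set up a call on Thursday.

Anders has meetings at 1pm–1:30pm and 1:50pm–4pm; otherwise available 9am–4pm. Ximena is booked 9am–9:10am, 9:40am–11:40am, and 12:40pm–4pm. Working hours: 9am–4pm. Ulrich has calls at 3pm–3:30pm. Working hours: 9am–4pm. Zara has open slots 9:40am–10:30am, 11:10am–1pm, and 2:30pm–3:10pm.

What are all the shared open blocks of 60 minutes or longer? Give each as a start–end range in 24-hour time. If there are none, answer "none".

11:40–12:40

Anders free within 09:00–16:00: 09:00–13:00, 13:30–13:50.
Ximena free within 09:00–16:00: 09:10–09:40, 11:40–12:40.
Ulrich free within 09:00–16:00: 09:00–15:00, 15:30–16:00.
Anders ∩ Ximena: 09:10–09:40, 11:40–12:40.
Anders ∩ Ximena ∩ Ulrich: 09:10–09:40, 11:40–12:40.
Anders ∩ Ximena ∩ Ulrich ∩ Zara: 11:40–12:40.
Windows ≥ 60 min: 11:40–12:40.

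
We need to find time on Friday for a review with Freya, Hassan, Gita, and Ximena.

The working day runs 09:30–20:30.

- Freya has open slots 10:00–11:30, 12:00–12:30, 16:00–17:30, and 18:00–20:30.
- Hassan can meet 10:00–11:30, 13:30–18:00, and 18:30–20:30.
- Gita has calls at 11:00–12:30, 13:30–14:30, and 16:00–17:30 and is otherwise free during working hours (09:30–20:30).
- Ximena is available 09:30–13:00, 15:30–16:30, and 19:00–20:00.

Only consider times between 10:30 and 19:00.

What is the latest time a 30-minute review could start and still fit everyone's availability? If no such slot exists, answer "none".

10:30

Gita free within 09:30–20:30: 09:30–11:00, 12:30–13:30, 14:30–16:00, 17:30–20:30.
Freya ∩ Hassan: 10:00–11:30, 16:00–17:30, 18:30–20:30.
Freya ∩ Hassan ∩ Gita: 10:00–11:00, 18:30–20:30.
Freya ∩ Hassan ∩ Gita ∩ Ximena: 10:00–11:00, 19:00–20:00.
Restricted to 10:30–19:00: 10:30–11:00.
Windows ≥ 30 min: 10:30–11:00.
Latest start in the last window 10:30–11:00 is 11:00 − 30 min = 10:30.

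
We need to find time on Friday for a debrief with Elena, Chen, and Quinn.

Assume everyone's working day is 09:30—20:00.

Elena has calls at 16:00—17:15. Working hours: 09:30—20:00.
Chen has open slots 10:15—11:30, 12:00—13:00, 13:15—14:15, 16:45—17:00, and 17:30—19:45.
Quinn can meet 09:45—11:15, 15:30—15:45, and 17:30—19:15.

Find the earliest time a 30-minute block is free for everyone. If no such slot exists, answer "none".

Elena free within 09:30–20:00: 09:30–16:00, 17:15–20:00.
Elena ∩ Chen: 10:15–11:30, 12:00–13:00, 13:15–14:15, 17:30–19:45.
Elena ∩ Chen ∩ Quinn: 10:15–11:15, 17:30–19:15.
Windows ≥ 30 min: 10:15–11:15, 17:30–19:15.
Earliest such window starts at 10:15.

10:15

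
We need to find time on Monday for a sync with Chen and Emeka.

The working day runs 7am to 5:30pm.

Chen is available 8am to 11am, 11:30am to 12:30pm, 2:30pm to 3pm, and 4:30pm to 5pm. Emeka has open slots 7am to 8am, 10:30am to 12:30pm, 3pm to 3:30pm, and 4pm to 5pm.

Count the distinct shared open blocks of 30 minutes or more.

3

Chen ∩ Emeka: 10:30–11:00, 11:30–12:30, 16:30–17:00.
Windows ≥ 30 min: 10:30–11:00, 11:30–12:30, 16:30–17:00.
That's 3 windows.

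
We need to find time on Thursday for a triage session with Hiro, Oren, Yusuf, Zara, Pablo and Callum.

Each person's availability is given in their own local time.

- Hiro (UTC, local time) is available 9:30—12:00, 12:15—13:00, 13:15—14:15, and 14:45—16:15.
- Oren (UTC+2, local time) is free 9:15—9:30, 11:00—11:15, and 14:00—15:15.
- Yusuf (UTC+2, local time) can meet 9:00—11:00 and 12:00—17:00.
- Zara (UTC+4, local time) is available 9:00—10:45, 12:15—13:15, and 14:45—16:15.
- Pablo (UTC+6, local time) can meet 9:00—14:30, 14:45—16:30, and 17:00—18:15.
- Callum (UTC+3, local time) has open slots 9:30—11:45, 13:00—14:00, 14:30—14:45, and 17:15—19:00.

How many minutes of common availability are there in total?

0 minutes

Hiro → UTC: 09:30–12:00, 12:15–13:00, 13:15–14:15, 14:45–16:15.
Oren → UTC: 07:15–07:30, 09:00–09:15, 12:00–13:15.
Yusuf → UTC: 07:00–09:00, 10:00–15:00.
Zara → UTC: 05:00–06:45, 08:15–09:15, 10:45–12:15.
Pablo → UTC: 03:00–08:30, 08:45–10:30, 11:00–12:15.
Callum → UTC: 06:30–08:45, 10:00–11:00, 11:30–11:45, 14:15–16:00.
Hiro ∩ Oren: 12:15–13:00.
Hiro ∩ Oren ∩ Yusuf: 12:15–13:00.
Hiro ∩ Oren ∩ Yusuf ∩ Zara: (none).
Hiro ∩ Oren ∩ Yusuf ∩ Zara ∩ Pablo: (none).
Hiro ∩ Oren ∩ Yusuf ∩ Zara ∩ Pablo ∩ Callum: (none).
Total common minutes: 0.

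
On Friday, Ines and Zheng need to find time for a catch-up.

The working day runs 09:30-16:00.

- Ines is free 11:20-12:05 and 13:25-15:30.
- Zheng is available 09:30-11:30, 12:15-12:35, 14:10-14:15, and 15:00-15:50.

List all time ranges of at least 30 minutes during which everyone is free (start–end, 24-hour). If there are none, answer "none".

15:00–15:30

Ines ∩ Zheng: 11:20–11:30, 14:10–14:15, 15:00–15:30.
Windows ≥ 30 min: 15:00–15:30.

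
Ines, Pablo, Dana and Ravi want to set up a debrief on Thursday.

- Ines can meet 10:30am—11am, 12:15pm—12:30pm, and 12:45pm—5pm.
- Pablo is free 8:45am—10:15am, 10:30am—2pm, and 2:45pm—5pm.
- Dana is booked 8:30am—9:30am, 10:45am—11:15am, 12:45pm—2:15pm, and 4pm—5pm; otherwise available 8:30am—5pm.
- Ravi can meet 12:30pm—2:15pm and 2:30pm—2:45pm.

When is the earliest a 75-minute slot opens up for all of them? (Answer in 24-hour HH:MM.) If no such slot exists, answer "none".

none

Dana free within 08:30–17:00: 09:30–10:45, 11:15–12:45, 14:15–16:00.
Ines ∩ Pablo: 10:30–11:00, 12:15–12:30, 12:45–14:00, 14:45–17:00.
Ines ∩ Pablo ∩ Dana: 10:30–10:45, 12:15–12:30, 14:45–16:00.
Ines ∩ Pablo ∩ Dana ∩ Ravi: (none).
Windows ≥ 75 min: (none).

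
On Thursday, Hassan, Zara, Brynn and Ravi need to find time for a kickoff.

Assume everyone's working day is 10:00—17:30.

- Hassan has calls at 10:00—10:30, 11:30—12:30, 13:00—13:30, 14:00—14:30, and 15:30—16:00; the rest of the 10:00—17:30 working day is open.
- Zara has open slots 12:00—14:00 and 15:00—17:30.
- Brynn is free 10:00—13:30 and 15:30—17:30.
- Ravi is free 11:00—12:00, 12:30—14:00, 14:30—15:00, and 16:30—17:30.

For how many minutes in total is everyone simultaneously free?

Hassan free within 10:00–17:30: 10:30–11:30, 12:30–13:00, 13:30–14:00, 14:30–15:30, 16:00–17:30.
Hassan ∩ Zara: 12:30–13:00, 13:30–14:00, 15:00–15:30, 16:00–17:30.
Hassan ∩ Zara ∩ Brynn: 12:30–13:00, 16:00–17:30.
Hassan ∩ Zara ∩ Brynn ∩ Ravi: 12:30–13:00, 16:30–17:30.
Total common minutes: 30 + 60 = 90.

90 minutes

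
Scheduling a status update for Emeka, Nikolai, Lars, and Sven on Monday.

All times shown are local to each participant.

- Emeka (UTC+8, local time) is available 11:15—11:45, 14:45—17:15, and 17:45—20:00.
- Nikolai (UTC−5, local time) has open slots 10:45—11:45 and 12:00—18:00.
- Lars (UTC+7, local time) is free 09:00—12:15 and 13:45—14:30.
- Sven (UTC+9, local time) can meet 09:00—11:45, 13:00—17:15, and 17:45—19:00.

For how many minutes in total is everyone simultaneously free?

Emeka → UTC: 03:15–03:45, 06:45–09:15, 09:45–12:00.
Nikolai → UTC: 15:45–16:45, 17:00–23:00.
Lars → UTC: 02:00–05:15, 06:45–07:30.
Sven → UTC: 00:00–02:45, 04:00–08:15, 08:45–10:00.
Emeka ∩ Nikolai: (none).
Emeka ∩ Nikolai ∩ Lars: (none).
Emeka ∩ Nikolai ∩ Lars ∩ Sven: (none).
Total common minutes: 0.

0 minutes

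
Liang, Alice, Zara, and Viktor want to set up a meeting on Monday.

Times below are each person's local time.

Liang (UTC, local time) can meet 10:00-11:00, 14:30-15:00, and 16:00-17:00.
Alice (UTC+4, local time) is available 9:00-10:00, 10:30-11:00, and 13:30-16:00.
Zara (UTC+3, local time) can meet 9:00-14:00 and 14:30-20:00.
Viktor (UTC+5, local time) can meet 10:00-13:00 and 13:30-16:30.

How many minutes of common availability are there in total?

Liang → UTC: 10:00–11:00, 14:30–15:00, 16:00–17:00.
Alice → UTC: 05:00–06:00, 06:30–07:00, 09:30–12:00.
Zara → UTC: 06:00–11:00, 11:30–17:00.
Viktor → UTC: 05:00–08:00, 08:30–11:30.
Liang ∩ Alice: 10:00–11:00.
Liang ∩ Alice ∩ Zara: 10:00–11:00.
Liang ∩ Alice ∩ Zara ∩ Viktor: 10:00–11:00.
Total common minutes: 60.

60 minutes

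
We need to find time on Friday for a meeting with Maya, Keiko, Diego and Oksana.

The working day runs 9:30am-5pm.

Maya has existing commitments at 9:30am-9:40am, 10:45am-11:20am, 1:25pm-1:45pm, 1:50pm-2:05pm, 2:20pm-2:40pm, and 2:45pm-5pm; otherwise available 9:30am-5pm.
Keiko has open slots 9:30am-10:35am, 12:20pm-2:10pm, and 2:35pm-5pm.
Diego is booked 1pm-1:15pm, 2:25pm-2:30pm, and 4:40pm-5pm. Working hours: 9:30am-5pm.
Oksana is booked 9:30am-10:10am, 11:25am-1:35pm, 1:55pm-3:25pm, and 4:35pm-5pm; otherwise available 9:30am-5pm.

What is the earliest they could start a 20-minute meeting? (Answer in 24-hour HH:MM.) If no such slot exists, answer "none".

10:10

Maya free within 09:30–17:00: 09:40–10:45, 11:20–13:25, 13:45–13:50, 14:05–14:20, 14:40–14:45.
Diego free within 09:30–17:00: 09:30–13:00, 13:15–14:25, 14:30–16:40.
Oksana free within 09:30–17:00: 10:10–11:25, 13:35–13:55, 15:25–16:35.
Maya ∩ Keiko: 09:40–10:35, 12:20–13:25, 13:45–13:50, 14:05–14:10, 14:40–14:45.
Maya ∩ Keiko ∩ Diego: 09:40–10:35, 12:20–13:00, 13:15–13:25, 13:45–13:50, 14:05–14:10, 14:40–14:45.
Maya ∩ Keiko ∩ Diego ∩ Oksana: 10:10–10:35, 13:45–13:50.
Windows ≥ 20 min: 10:10–10:35.
Earliest such window starts at 10:10.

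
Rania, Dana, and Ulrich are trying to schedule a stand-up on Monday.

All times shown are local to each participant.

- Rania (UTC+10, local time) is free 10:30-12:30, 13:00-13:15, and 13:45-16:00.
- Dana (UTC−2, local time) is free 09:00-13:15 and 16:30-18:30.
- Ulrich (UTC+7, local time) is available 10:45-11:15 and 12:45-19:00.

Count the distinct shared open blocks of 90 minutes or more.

0

Rania → UTC: 00:30–02:30, 03:00–03:15, 03:45–06:00.
Dana → UTC: 11:00–15:15, 18:30–20:30.
Ulrich → UTC: 03:45–04:15, 05:45–12:00.
Rania ∩ Dana: (none).
Rania ∩ Dana ∩ Ulrich: (none).
Windows ≥ 90 min: (none).
That's 0 windows.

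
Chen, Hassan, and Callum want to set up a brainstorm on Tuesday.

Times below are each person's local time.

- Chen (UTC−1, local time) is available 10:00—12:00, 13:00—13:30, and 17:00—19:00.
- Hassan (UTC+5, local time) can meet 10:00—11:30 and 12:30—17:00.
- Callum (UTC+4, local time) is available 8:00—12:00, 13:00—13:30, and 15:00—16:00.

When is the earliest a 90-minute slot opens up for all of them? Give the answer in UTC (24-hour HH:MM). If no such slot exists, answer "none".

none

Chen → UTC: 11:00–13:00, 14:00–14:30, 18:00–20:00.
Hassan → UTC: 05:00–06:30, 07:30–12:00.
Callum → UTC: 04:00–08:00, 09:00–09:30, 11:00–12:00.
Chen ∩ Hassan: 11:00–12:00.
Chen ∩ Hassan ∩ Callum: 11:00–12:00.
Windows ≥ 90 min: (none).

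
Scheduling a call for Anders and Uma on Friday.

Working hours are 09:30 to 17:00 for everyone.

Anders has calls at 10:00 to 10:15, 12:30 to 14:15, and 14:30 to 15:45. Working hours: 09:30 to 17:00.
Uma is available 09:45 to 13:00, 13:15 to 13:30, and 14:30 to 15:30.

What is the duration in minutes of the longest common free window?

Anders free within 09:30–17:00: 09:30–10:00, 10:15–12:30, 14:15–14:30, 15:45–17:00.
Anders ∩ Uma: 09:45–10:00, 10:15–12:30.
Common window lengths: 15, 135 min; longest is 135.

135 minutes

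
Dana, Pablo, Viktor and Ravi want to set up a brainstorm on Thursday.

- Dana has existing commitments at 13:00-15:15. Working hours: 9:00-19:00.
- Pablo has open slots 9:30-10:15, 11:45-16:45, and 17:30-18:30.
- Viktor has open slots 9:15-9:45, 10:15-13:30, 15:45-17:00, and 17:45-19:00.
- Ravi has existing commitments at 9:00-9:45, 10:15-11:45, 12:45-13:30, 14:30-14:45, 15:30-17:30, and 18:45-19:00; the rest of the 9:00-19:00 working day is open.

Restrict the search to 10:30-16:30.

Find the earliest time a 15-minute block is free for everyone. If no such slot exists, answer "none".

11:45

Dana free within 09:00–19:00: 09:00–13:00, 15:15–19:00.
Ravi free within 09:00–19:00: 09:45–10:15, 11:45–12:45, 13:30–14:30, 14:45–15:30, 17:30–18:45.
Dana ∩ Pablo: 09:30–10:15, 11:45–13:00, 15:15–16:45, 17:30–18:30.
Dana ∩ Pablo ∩ Viktor: 09:30–09:45, 11:45–13:00, 15:45–16:45, 17:45–18:30.
Dana ∩ Pablo ∩ Viktor ∩ Ravi: 11:45–12:45, 17:45–18:30.
Restricted to 10:30–16:30: 11:45–12:45.
Windows ≥ 15 min: 11:45–12:45.
Earliest such window starts at 11:45.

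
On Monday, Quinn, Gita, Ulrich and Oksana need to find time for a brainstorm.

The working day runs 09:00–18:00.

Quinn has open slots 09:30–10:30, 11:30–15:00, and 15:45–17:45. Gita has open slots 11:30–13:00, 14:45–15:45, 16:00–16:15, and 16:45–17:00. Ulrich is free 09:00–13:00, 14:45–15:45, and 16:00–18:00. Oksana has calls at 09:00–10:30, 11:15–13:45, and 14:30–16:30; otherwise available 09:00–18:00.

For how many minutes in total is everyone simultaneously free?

15 minutes

Oksana free within 09:00–18:00: 10:30–11:15, 13:45–14:30, 16:30–18:00.
Quinn ∩ Gita: 11:30–13:00, 14:45–15:00, 16:00–16:15, 16:45–17:00.
Quinn ∩ Gita ∩ Ulrich: 11:30–13:00, 14:45–15:00, 16:00–16:15, 16:45–17:00.
Quinn ∩ Gita ∩ Ulrich ∩ Oksana: 16:45–17:00.
Total common minutes: 15.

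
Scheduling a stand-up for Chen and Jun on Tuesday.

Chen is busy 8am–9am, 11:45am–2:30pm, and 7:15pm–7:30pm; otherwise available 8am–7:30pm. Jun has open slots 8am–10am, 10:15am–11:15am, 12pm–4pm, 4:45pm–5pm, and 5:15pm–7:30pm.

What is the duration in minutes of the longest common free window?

Chen free within 08:00–19:30: 09:00–11:45, 14:30–19:15.
Chen ∩ Jun: 09:00–10:00, 10:15–11:15, 14:30–16:00, 16:45–17:00, 17:15–19:15.
Common window lengths: 60, 60, 90, 15, 120 min; longest is 120.

120 minutes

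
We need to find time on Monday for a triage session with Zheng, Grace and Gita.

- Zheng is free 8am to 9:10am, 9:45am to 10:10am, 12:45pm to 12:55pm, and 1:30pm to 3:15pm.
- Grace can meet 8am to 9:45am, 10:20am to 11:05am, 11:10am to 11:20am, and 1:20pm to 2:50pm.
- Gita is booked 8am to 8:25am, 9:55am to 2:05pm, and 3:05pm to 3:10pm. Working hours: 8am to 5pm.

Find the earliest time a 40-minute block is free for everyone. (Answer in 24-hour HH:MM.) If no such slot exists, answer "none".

08:25

Gita free within 08:00–17:00: 08:25–09:55, 14:05–15:05, 15:10–17:00.
Zheng ∩ Grace: 08:00–09:10, 13:30–14:50.
Zheng ∩ Grace ∩ Gita: 08:25–09:10, 14:05–14:50.
Windows ≥ 40 min: 08:25–09:10, 14:05–14:50.
Earliest such window starts at 08:25.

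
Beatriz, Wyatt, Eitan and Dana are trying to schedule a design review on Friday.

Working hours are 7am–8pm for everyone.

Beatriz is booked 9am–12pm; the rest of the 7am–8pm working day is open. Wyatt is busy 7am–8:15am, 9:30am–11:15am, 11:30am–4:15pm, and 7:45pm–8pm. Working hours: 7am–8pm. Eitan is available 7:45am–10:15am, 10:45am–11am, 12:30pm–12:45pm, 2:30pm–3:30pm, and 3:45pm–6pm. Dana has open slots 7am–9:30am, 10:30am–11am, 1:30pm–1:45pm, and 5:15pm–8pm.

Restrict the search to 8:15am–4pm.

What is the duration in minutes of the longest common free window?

45 minutes

Beatriz free within 07:00–20:00: 07:00–09:00, 12:00–20:00.
Wyatt free within 07:00–20:00: 08:15–09:30, 11:15–11:30, 16:15–19:45.
Beatriz ∩ Wyatt: 08:15–09:00, 16:15–19:45.
Beatriz ∩ Wyatt ∩ Eitan: 08:15–09:00, 16:15–18:00.
Beatriz ∩ Wyatt ∩ Eitan ∩ Dana: 08:15–09:00, 17:15–18:00.
Restricted to 08:15–16:00: 08:15–09:00.
Single common window of 45 minutes.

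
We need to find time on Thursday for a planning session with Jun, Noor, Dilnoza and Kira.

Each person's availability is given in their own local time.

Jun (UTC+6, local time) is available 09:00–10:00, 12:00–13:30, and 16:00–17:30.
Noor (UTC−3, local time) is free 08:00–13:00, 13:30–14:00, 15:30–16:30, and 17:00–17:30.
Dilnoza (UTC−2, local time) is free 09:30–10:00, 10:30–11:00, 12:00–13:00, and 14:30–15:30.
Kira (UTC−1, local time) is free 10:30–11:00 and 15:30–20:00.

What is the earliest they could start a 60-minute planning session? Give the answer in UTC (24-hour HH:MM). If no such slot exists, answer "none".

none

Jun → UTC: 03:00–04:00, 06:00–07:30, 10:00–11:30.
Noor → UTC: 11:00–16:00, 16:30–17:00, 18:30–19:30, 20:00–20:30.
Dilnoza → UTC: 11:30–12:00, 12:30–13:00, 14:00–15:00, 16:30–17:30.
Kira → UTC: 11:30–12:00, 16:30–21:00.
Jun ∩ Noor: 11:00–11:30.
Jun ∩ Noor ∩ Dilnoza: (none).
Jun ∩ Noor ∩ Dilnoza ∩ Kira: (none).
Windows ≥ 60 min: (none).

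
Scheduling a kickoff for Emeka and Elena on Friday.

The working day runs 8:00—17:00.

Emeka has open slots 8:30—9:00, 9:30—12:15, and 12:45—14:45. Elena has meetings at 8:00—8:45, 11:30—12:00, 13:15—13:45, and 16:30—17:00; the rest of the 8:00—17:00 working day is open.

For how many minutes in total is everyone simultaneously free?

240 minutes

Elena free within 08:00–17:00: 08:45–11:30, 12:00–13:15, 13:45–16:30.
Emeka ∩ Elena: 08:45–09:00, 09:30–11:30, 12:00–12:15, 12:45–13:15, 13:45–14:45.
Total common minutes: 15 + 120 + 15 + 30 + 60 = 240.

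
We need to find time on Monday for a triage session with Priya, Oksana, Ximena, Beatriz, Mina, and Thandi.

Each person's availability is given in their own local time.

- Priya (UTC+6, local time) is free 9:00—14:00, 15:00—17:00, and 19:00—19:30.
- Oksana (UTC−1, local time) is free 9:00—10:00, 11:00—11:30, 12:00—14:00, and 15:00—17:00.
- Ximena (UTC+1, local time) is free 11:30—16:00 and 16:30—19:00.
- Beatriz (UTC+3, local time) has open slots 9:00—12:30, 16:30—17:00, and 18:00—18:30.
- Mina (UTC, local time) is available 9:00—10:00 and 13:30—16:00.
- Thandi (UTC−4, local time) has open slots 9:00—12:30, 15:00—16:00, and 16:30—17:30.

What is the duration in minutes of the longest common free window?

Priya → UTC: 03:00–08:00, 09:00–11:00, 13:00–13:30.
Oksana → UTC: 10:00–11:00, 12:00–12:30, 13:00–15:00, 16:00–18:00.
Ximena → UTC: 10:30–15:00, 15:30–18:00.
Beatriz → UTC: 06:00–09:30, 13:30–14:00, 15:00–15:30.
Mina → UTC: 09:00–10:00, 13:30–16:00.
Thandi → UTC: 13:00–16:30, 19:00–20:00, 20:30–21:30.
Priya ∩ Oksana: 10:00–11:00, 13:00–13:30.
Priya ∩ Oksana ∩ Ximena: 10:30–11:00, 13:00–13:30.
Priya ∩ Oksana ∩ Ximena ∩ Beatriz: (none).
Priya ∩ Oksana ∩ Ximena ∩ Beatriz ∩ Mina: (none).
Priya ∩ Oksana ∩ Ximena ∩ Beatriz ∩ Mina ∩ Thandi: (none).
No common window.

0 minutes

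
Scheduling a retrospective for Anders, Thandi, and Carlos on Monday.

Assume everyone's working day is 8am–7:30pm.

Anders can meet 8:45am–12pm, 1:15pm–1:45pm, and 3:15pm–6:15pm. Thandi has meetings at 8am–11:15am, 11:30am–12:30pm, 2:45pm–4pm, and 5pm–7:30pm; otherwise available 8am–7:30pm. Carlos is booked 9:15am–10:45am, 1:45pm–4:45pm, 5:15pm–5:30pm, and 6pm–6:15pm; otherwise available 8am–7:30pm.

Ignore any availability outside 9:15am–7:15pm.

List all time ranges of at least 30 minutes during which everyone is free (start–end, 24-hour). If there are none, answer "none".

13:15–13:45

Thandi free within 08:00–19:30: 11:15–11:30, 12:30–14:45, 16:00–17:00.
Carlos free within 08:00–19:30: 08:00–09:15, 10:45–13:45, 16:45–17:15, 17:30–18:00, 18:15–19:30.
Anders ∩ Thandi: 11:15–11:30, 13:15–13:45, 16:00–17:00.
Anders ∩ Thandi ∩ Carlos: 11:15–11:30, 13:15–13:45, 16:45–17:00.
Restricted to 09:15–19:15: 11:15–11:30, 13:15–13:45, 16:45–17:00.
Windows ≥ 30 min: 13:15–13:45.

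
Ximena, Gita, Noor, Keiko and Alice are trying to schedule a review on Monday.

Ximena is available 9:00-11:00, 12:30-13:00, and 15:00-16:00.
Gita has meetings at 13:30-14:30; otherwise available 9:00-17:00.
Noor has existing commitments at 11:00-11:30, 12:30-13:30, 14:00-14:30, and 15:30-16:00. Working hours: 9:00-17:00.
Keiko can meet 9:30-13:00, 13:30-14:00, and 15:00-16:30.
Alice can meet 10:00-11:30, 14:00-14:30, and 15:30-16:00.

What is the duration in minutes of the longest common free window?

60 minutes

Gita free within 09:00–17:00: 09:00–13:30, 14:30–17:00.
Noor free within 09:00–17:00: 09:00–11:00, 11:30–12:30, 13:30–14:00, 14:30–15:30, 16:00–17:00.
Ximena ∩ Gita: 09:00–11:00, 12:30–13:00, 15:00–16:00.
Ximena ∩ Gita ∩ Noor: 09:00–11:00, 15:00–15:30.
Ximena ∩ Gita ∩ Noor ∩ Keiko: 09:30–11:00, 15:00–15:30.
Ximena ∩ Gita ∩ Noor ∩ Keiko ∩ Alice: 10:00–11:00.
Single common window of 60 minutes.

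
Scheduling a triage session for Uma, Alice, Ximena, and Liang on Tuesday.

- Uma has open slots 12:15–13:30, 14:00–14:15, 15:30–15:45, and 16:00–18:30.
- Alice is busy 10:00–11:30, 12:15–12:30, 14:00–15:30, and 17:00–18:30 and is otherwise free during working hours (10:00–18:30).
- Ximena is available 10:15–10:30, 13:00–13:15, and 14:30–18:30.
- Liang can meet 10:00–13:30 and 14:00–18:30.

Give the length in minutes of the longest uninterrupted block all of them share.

Alice free within 10:00–18:30: 11:30–12:15, 12:30–14:00, 15:30–17:00.
Uma ∩ Alice: 12:30–13:30, 15:30–15:45, 16:00–17:00.
Uma ∩ Alice ∩ Ximena: 13:00–13:15, 15:30–15:45, 16:00–17:00.
Uma ∩ Alice ∩ Ximena ∩ Liang: 13:00–13:15, 15:30–15:45, 16:00–17:00.
Common window lengths: 15, 15, 60 min; longest is 60.

60 minutes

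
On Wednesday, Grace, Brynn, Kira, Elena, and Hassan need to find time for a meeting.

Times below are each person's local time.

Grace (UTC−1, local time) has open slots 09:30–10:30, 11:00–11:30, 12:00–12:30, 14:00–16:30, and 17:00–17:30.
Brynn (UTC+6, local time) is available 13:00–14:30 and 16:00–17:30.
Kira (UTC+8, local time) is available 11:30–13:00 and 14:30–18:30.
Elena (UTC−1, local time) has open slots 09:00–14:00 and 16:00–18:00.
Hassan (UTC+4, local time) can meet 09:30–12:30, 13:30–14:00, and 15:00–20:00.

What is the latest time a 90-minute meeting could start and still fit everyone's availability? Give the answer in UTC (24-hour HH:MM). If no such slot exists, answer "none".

none

Grace → UTC: 10:30–11:30, 12:00–12:30, 13:00–13:30, 15:00–17:30, 18:00–18:30.
Brynn → UTC: 07:00–08:30, 10:00–11:30.
Kira → UTC: 03:30–05:00, 06:30–10:30.
Elena → UTC: 10:00–15:00, 17:00–19:00.
Hassan → UTC: 05:30–08:30, 09:30–10:00, 11:00–16:00.
Grace ∩ Brynn: 10:30–11:30.
Grace ∩ Brynn ∩ Kira: (none).
Grace ∩ Brynn ∩ Kira ∩ Elena: (none).
Grace ∩ Brynn ∩ Kira ∩ Elena ∩ Hassan: (none).
Windows ≥ 90 min: (none).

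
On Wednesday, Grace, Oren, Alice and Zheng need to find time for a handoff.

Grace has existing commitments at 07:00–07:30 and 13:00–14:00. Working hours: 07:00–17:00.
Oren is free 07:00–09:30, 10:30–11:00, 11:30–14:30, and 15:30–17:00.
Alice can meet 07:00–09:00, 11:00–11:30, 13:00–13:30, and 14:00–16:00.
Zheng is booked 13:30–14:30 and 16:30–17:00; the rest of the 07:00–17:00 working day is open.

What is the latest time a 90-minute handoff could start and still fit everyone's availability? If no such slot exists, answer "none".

Grace free within 07:00–17:00: 07:30–13:00, 14:00–17:00.
Zheng free within 07:00–17:00: 07:00–13:30, 14:30–16:30.
Grace ∩ Oren: 07:30–09:30, 10:30–11:00, 11:30–13:00, 14:00–14:30, 15:30–17:00.
Grace ∩ Oren ∩ Alice: 07:30–09:00, 14:00–14:30, 15:30–16:00.
Grace ∩ Oren ∩ Alice ∩ Zheng: 07:30–09:00, 15:30–16:00.
Windows ≥ 90 min: 07:30–09:00.
Latest start in the last window 07:30–09:00 is 09:00 − 90 min = 07:30.

07:30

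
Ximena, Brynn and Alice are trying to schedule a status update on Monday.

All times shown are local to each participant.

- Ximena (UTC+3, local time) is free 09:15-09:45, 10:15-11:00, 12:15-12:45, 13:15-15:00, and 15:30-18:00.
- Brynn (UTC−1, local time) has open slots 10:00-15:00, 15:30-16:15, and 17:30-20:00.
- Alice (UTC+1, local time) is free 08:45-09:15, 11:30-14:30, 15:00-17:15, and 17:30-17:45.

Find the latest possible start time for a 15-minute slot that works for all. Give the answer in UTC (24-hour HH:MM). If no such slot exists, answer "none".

Ximena → UTC: 06:15–06:45, 07:15–08:00, 09:15–09:45, 10:15–12:00, 12:30–15:00.
Brynn → UTC: 11:00–16:00, 16:30–17:15, 18:30–21:00.
Alice → UTC: 07:45–08:15, 10:30–13:30, 14:00–16:15, 16:30–16:45.
Ximena ∩ Brynn: 11:00–12:00, 12:30–15:00.
Ximena ∩ Brynn ∩ Alice: 11:00–12:00, 12:30–13:30, 14:00–15:00.
Windows ≥ 15 min: 11:00–12:00, 12:30–13:30, 14:00–15:00.
Latest start in the last window 14:00–15:00 is 15:00 − 15 min = 14:45.

14:45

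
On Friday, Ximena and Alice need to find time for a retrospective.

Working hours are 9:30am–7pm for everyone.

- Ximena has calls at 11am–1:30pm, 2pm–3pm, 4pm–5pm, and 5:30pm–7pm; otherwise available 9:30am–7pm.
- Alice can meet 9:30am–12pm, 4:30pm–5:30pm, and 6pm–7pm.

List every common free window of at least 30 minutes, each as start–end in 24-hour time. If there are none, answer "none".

09:30–11:00, 17:00–17:30

Ximena free within 09:30–19:00: 09:30–11:00, 13:30–14:00, 15:00–16:00, 17:00–17:30.
Ximena ∩ Alice: 09:30–11:00, 17:00–17:30.
Windows ≥ 30 min: 09:30–11:00, 17:00–17:30.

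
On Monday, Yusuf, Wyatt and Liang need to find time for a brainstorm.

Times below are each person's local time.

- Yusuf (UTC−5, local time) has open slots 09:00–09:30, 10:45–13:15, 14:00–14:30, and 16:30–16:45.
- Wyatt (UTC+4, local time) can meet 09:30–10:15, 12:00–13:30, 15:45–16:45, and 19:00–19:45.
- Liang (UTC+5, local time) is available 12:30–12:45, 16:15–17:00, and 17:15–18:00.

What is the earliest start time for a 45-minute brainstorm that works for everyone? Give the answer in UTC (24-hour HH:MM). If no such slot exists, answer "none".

none

Yusuf → UTC: 14:00–14:30, 15:45–18:15, 19:00–19:30, 21:30–21:45.
Wyatt → UTC: 05:30–06:15, 08:00–09:30, 11:45–12:45, 15:00–15:45.
Liang → UTC: 07:30–07:45, 11:15–12:00, 12:15–13:00.
Yusuf ∩ Wyatt: (none).
Yusuf ∩ Wyatt ∩ Liang: (none).
Windows ≥ 45 min: (none).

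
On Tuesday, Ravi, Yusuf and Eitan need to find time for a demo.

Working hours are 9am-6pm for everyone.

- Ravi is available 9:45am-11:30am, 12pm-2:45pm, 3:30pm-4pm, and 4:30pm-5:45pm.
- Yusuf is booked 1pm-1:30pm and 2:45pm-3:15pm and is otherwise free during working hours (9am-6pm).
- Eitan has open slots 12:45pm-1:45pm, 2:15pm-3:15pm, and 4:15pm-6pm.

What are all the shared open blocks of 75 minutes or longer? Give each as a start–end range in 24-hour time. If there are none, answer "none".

Yusuf free within 09:00–18:00: 09:00–13:00, 13:30–14:45, 15:15–18:00.
Ravi ∩ Yusuf: 09:45–11:30, 12:00–13:00, 13:30–14:45, 15:30–16:00, 16:30–17:45.
Ravi ∩ Yusuf ∩ Eitan: 12:45–13:00, 13:30–13:45, 14:15–14:45, 16:30–17:45.
Windows ≥ 75 min: 16:30–17:45.

16:30–17:45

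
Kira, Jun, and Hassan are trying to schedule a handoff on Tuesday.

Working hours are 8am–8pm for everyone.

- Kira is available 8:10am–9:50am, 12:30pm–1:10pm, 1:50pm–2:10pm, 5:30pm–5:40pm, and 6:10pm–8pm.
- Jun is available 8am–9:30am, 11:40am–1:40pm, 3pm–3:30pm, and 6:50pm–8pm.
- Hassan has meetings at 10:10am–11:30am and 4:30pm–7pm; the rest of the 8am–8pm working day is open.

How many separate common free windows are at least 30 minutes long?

3

Hassan free within 08:00–20:00: 08:00–10:10, 11:30–16:30, 19:00–20:00.
Kira ∩ Jun: 08:10–09:30, 12:30–13:10, 18:50–20:00.
Kira ∩ Jun ∩ Hassan: 08:10–09:30, 12:30–13:10, 19:00–20:00.
Windows ≥ 30 min: 08:10–09:30, 12:30–13:10, 19:00–20:00.
That's 3 windows.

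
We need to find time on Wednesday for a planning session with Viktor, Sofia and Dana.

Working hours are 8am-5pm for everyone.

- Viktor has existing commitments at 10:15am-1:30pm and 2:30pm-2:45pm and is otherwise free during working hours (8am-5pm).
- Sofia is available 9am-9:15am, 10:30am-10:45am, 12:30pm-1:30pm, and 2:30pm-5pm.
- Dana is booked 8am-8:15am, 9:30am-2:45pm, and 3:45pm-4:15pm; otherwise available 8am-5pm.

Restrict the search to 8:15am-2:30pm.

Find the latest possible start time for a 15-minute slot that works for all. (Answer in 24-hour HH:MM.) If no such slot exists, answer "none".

09:00

Viktor free within 08:00–17:00: 08:00–10:15, 13:30–14:30, 14:45–17:00.
Dana free within 08:00–17:00: 08:15–09:30, 14:45–15:45, 16:15–17:00.
Viktor ∩ Sofia: 09:00–09:15, 14:45–17:00.
Viktor ∩ Sofia ∩ Dana: 09:00–09:15, 14:45–15:45, 16:15–17:00.
Restricted to 08:15–14:30: 09:00–09:15.
Windows ≥ 15 min: 09:00–09:15.
Latest start in the last window 09:00–09:15 is 09:15 − 15 min = 09:00.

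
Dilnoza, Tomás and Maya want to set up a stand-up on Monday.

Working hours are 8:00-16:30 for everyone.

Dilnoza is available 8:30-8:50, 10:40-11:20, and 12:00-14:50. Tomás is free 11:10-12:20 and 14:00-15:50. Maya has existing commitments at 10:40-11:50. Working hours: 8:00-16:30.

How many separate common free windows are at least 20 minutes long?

2

Maya free within 08:00–16:30: 08:00–10:40, 11:50–16:30.
Dilnoza ∩ Tomás: 11:10–11:20, 12:00–12:20, 14:00–14:50.
Dilnoza ∩ Tomás ∩ Maya: 12:00–12:20, 14:00–14:50.
Windows ≥ 20 min: 12:00–12:20, 14:00–14:50.
That's 2 windows.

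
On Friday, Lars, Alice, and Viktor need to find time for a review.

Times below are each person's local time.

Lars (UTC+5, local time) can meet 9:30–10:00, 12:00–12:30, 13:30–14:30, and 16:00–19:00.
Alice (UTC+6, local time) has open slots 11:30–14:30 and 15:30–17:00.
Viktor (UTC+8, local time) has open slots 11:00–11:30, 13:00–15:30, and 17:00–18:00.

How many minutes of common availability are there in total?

30 minutes

Lars → UTC: 04:30–05:00, 07:00–07:30, 08:30–09:30, 11:00–14:00.
Alice → UTC: 05:30–08:30, 09:30–11:00.
Viktor → UTC: 03:00–03:30, 05:00–07:30, 09:00–10:00.
Lars ∩ Alice: 07:00–07:30.
Lars ∩ Alice ∩ Viktor: 07:00–07:30.
Total common minutes: 30.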